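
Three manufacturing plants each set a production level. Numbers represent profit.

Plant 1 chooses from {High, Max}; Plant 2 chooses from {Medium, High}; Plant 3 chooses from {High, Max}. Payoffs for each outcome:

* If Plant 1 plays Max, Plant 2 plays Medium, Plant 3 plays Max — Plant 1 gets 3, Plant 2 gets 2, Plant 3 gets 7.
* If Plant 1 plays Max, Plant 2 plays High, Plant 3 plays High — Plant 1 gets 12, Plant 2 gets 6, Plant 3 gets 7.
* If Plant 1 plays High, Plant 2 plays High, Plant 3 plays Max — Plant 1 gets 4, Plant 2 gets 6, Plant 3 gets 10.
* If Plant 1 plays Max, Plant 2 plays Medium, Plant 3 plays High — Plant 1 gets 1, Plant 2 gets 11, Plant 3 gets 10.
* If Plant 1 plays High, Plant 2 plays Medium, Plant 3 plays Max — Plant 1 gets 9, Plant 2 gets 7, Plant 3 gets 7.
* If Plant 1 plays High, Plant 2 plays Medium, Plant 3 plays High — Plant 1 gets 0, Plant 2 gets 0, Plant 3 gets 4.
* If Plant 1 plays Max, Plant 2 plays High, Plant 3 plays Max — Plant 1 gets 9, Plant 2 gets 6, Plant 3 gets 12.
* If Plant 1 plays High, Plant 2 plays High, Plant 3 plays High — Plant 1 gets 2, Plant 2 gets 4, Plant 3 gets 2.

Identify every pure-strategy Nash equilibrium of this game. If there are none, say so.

Mark each player's best response to every combination of opponents' strategies; a profile where every player is best-responding is a pure Nash equilibrium.
Plant 1 against (Medium, High): payoffs 0, 1 → best response Max.
Plant 1 against (Medium, Max): payoffs 9, 3 → best response High.
Plant 1 against (High, High): payoffs 2, 12 → best response Max.
Plant 1 against (High, Max): payoffs 4, 9 → best response Max.
Plant 2 against (High, High): payoffs 0, 4 → best response High.
Plant 2 against (High, Max): payoffs 7, 6 → best response Medium.
Plant 2 against (Max, High): payoffs 11, 6 → best response Medium.
Plant 2 against (Max, Max): payoffs 2, 6 → best response High.
Plant 3 against (High, Medium): payoffs 4, 7 → best response Max.
Plant 3 against (High, High): payoffs 2, 10 → best response Max.
Plant 3 against (Max, Medium): payoffs 10, 7 → best response High.
Plant 3 against (Max, High): payoffs 7, 12 → best response Max.
Mutual best responses: (High, Medium, Max); (Max, Medium, High); (Max, High, Max).

The pure Nash equilibria are (High, Medium, Max) and (Max, Medium, High) and (Max, High, Max).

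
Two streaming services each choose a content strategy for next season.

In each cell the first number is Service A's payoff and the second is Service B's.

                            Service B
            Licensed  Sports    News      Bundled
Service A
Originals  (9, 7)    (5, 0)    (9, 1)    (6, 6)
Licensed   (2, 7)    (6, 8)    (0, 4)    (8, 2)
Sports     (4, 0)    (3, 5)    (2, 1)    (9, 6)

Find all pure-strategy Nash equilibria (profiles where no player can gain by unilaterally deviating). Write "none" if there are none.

(Originals, Licensed): Service A gets 9, best alternative 4; Service B gets 7, best alternative 6. No profitable deviation — NE.
(Originals, Sports): Service A can switch to Licensed (5 → 6). Not NE.
(Originals, News): Service B can switch to Licensed (1 → 7). Not NE.
(Originals, Bundled): Service A can switch to Licensed (6 → 8). Not NE.
(Licensed, Licensed): Service A can switch to Originals (2 → 9). Not NE.
(Licensed, Sports): Service A gets 6, best alternative 5; Service B gets 8, best alternative 7. No profitable deviation — NE.
(Licensed, News): Service A can switch to Originals (0 → 9). Not NE.
(Licensed, Bundled): Service A can switch to Sports (8 → 9). Not NE.
(Sports, Licensed): Service A can switch to Originals (4 → 9). Not NE.
(Sports, Sports): Service A can switch to Originals (3 → 5). Not NE.
(Sports, Bundled): Service A gets 9, best alternative 8; Service B gets 6, best alternative 5. No profitable deviation — NE.
(The remaining 1 profile has a profitable deviation by the same check.)

Pure-strategy Nash equilibria: (Originals, Licensed) and (Licensed, Sports) and (Sports, Bundled)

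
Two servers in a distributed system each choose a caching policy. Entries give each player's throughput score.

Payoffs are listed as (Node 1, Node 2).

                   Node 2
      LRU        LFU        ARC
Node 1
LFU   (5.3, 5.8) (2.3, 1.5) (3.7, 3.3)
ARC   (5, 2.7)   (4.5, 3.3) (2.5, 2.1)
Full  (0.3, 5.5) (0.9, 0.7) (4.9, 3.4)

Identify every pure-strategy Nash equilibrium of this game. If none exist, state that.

Check each profile: it is a Nash equilibrium iff no player can strictly gain by switching unilaterally.
(LFU, LRU): Node 1 gets 5.3, best alternative 5; Node 2 gets 5.8, best alternative 3.3. No profitable deviation — NE.
(LFU, LFU): Node 1 can switch to ARC (2.3 → 4.5). Not NE.
(LFU, ARC): Node 1 can switch to Full (3.7 → 4.9). Not NE.
(ARC, LRU): Node 1 can switch to LFU (5 → 5.3). Not NE.
(ARC, LFU): Node 1 gets 4.5, best alternative 2.3; Node 2 gets 3.3, best alternative 2.7. No profitable deviation — NE.
(ARC, ARC): Node 1 can switch to LFU (2.5 → 3.7). Not NE.
(Full, LRU): Node 1 can switch to LFU (0.3 → 5.3). Not NE.
(Full, LFU): Node 1 can switch to LFU (0.9 → 2.3). Not NE.
(The remaining 1 profile has a profitable deviation by the same check.)

Pure-strategy Nash equilibria: (LFU, LRU) and (ARC, LFU)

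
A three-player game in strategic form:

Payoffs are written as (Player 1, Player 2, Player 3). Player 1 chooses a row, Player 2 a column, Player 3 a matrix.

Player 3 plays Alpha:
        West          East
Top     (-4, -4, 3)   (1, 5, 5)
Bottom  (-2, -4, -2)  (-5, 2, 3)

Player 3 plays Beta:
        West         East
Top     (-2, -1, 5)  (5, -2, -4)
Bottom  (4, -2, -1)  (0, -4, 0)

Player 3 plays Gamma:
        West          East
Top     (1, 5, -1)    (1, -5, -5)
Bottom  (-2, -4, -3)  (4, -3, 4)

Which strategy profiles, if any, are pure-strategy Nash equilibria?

The pure Nash equilibria are (Top, East, Alpha) and (Bottom, West, Beta) and (Bottom, East, Gamma).

(Top, West, Alpha): Player 1 can switch to Bottom (-4 → -2). Not NE.
(Top, West, Beta): Player 1 can switch to Bottom (-2 → 4). Not NE.
(Top, West, Gamma): Player 3 can switch to Alpha (-1 → 3). Not NE.
(Top, East, Alpha): Player 1 gets 1, best alternative -5; Player 2 gets 5, best alternative -4; Player 3 gets 5, best alternative -4. No profitable deviation — NE.
(Top, East, Beta): Player 2 can switch to West (-2 → -1). Not NE.
(Top, East, Gamma): Player 1 can switch to Bottom (1 → 4). Not NE.
(Bottom, West, Alpha): Player 2 can switch to East (-4 → 2). Not NE.
(Bottom, West, Beta): Player 1 gets 4, best alternative -2; Player 2 gets -2, best alternative -4; Player 3 gets -1, best alternative -2. No profitable deviation — NE.
(Bottom, East, Gamma): Player 1 gets 4, best alternative 1; Player 2 gets -3, best alternative -4; Player 3 gets 4, best alternative 3. No profitable deviation — NE.
(The remaining 3 profiles each have a profitable deviation by the same check.)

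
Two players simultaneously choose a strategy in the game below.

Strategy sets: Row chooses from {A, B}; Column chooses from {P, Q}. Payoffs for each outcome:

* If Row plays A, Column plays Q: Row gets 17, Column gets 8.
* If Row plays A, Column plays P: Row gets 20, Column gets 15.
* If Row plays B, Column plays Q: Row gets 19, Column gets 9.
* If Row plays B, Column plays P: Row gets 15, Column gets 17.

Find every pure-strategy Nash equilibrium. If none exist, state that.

(A, P): Row gets 20, best alternative 15; Column gets 15, best alternative 8. No profitable deviation — NE.
(A, Q): Row can switch to B (17 → 19). Not NE.
(B, P): Row can switch to A (15 → 20). Not NE.
(B, Q): Column can switch to P (9 → 17). Not NE.

Pure NE: (A, P)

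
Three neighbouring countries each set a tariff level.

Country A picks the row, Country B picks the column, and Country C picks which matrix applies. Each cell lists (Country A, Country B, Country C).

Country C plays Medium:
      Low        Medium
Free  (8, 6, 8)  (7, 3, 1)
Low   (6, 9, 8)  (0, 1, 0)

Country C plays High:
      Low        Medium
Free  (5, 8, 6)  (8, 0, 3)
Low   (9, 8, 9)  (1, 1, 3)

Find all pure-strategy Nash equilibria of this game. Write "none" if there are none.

(Free, Low, Medium), (Low, Low, High)

Country A against (Low, Medium): payoffs 8, 6 → best response Free.
Country A against (Low, High): payoffs 5, 9 → best response Low.
Country A against (Medium, Medium): payoffs 7, 0 → best response Free.
Country A against (Medium, High): payoffs 8, 1 → best response Free.
Country B against (Free, Medium): payoffs 6, 3 → best response Low.
Country B against (Free, High): payoffs 8, 0 → best response Low.
Country B against (Low, Medium): payoffs 9, 1 → best response Low.
Country B against (Low, High): payoffs 8, 1 → best response Low.
Country C against (Free, Low): payoffs 8, 6 → best response Medium.
Country C against (Free, Medium): payoffs 1, 3 → best response High.
Country C against (Low, Low): payoffs 8, 9 → best response High.
Country C against (Low, Medium): payoffs 0, 3 → best response High.
Mutual best responses: (Free, Low, Medium); (Low, Low, High).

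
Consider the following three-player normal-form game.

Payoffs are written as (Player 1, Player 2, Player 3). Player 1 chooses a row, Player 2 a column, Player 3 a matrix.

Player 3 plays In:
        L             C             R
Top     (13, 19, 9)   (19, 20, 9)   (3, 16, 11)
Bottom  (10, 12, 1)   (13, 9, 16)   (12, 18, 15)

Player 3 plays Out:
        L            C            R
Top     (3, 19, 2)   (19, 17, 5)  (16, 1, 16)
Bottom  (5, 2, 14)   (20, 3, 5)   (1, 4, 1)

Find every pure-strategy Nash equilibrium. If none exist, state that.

The pure Nash equilibria are (Top, C, In), (Bottom, R, In).

Player 1 against (L, In): payoffs 13, 10 → best response Top.
Player 1 against (L, Out): payoffs 3, 5 → best response Bottom.
Player 1 against (C, In): payoffs 19, 13 → best response Top.
Player 1 against (C, Out): payoffs 19, 20 → best response Bottom.
Player 1 against (R, In): payoffs 3, 12 → best response Bottom.
Player 1 against (R, Out): payoffs 16, 1 → best response Top.
Player 2 against (Top, In): payoffs 19, 20, 16 → best response C.
Player 2 against (Top, Out): payoffs 19, 17, 1 → best response L.
Player 2 against (Bottom, In): payoffs 12, 9, 18 → best response R.
Player 2 against (Bottom, Out): payoffs 2, 3, 4 → best response R.
Player 3 against (Top, L): payoffs 9, 2 → best response In.
Player 3 against (Top, C): payoffs 9, 5 → best response In.
Player 3 against (Top, R): payoffs 11, 16 → best response Out.
Player 3 against (Bottom, L): payoffs 1, 14 → best response Out.
Player 3 against (Bottom, C): payoffs 16, 5 → best response In.
Player 3 against (Bottom, R): payoffs 15, 1 → best response In.
Mutual best responses: (Top, C, In); (Bottom, R, In).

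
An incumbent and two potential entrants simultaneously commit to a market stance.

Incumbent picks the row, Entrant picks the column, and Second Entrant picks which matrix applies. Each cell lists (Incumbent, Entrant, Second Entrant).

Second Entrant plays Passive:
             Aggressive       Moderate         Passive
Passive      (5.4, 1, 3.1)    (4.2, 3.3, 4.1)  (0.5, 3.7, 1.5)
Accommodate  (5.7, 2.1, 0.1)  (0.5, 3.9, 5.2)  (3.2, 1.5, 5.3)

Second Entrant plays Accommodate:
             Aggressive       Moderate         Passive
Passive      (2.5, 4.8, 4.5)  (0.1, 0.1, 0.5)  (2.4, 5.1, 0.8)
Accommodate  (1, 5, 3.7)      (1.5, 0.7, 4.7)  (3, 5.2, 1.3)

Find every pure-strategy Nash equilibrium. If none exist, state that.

This game has no pure Nash equilibrium.

Incumbent against (Aggressive, Passive): payoffs 5.4, 5.7 → best response Accommodate.
Incumbent against (Aggressive, Accommodate): payoffs 2.5, 1 → best response Passive.
Incumbent against (Moderate, Passive): payoffs 4.2, 0.5 → best response Passive.
Incumbent against (Moderate, Accommodate): payoffs 0.1, 1.5 → best response Accommodate.
Incumbent against (Passive, Passive): payoffs 0.5, 3.2 → best response Accommodate.
Incumbent against (Passive, Accommodate): payoffs 2.4, 3 → best response Accommodate.
Entrant against (Passive, Passive): payoffs 1, 3.3, 3.7 → best response Passive.
Entrant against (Passive, Accommodate): payoffs 4.8, 0.1, 5.1 → best response Passive.
Entrant against (Accommodate, Passive): payoffs 2.1, 3.9, 1.5 → best response Moderate.
Entrant against (Accommodate, Accommodate): payoffs 5, 0.7, 5.2 → best response Passive.
Second Entrant against (Passive, Aggressive): payoffs 3.1, 4.5 → best response Accommodate.
Second Entrant against (Passive, Moderate): payoffs 4.1, 0.5 → best response Passive.
Second Entrant against (Passive, Passive): payoffs 1.5, 0.8 → best response Passive.
Second Entrant against (Accommodate, Aggressive): payoffs 0.1, 3.7 → best response Accommodate.
Second Entrant against (Accommodate, Moderate): payoffs 5.2, 4.7 → best response Passive.
Second Entrant against (Accommodate, Passive): payoffs 5.3, 1.3 → best response Passive.
No profile is a mutual best response for all players.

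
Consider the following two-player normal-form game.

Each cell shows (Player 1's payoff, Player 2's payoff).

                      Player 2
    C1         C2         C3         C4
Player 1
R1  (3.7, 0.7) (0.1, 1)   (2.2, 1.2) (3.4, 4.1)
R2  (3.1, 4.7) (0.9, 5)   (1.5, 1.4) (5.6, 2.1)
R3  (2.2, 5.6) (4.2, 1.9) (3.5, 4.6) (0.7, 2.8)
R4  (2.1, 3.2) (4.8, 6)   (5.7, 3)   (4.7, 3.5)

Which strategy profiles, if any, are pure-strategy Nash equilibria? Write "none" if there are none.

The unique pure-strategy Nash equilibrium is (R4, C2).

(R1, C1): Player 2 can switch to C2 (0.7 → 1). Not NE.
(R1, C2): Player 1 can switch to R2 (0.1 → 0.9). Not NE.
(R1, C3): Player 1 can switch to R3 (2.2 → 3.5). Not NE.
(R1, C4): Player 1 can switch to R2 (3.4 → 5.6). Not NE.
(R2, C1): Player 1 can switch to R1 (3.1 → 3.7). Not NE.
(R2, C2): Player 1 can switch to R3 (0.9 → 4.2). Not NE.
(R4, C2): Player 1 gets 4.8, best alternative 4.2; Player 2 gets 6, best alternative 3.5. No profitable deviation — NE.
(The remaining 9 profiles each have a profitable deviation by the same check.)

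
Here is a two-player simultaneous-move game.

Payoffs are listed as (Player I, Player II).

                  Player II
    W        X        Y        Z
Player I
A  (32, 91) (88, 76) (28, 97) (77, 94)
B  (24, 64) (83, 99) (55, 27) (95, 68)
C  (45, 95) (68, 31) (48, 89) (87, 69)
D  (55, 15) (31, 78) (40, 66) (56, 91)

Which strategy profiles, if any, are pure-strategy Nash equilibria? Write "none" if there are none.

This game has no pure Nash equilibrium.

Player I against W: payoffs 32, 24, 45, 55 → best response D.
Player I against X: payoffs 88, 83, 68, 31 → best response A.
Player I against Y: payoffs 28, 55, 48, 40 → best response B.
Player I against Z: payoffs 77, 95, 87, 56 → best response B.
Player II against A: payoffs 91, 76, 97, 94 → best response Y.
Player II against B: payoffs 64, 99, 27, 68 → best response X.
Player II against C: payoffs 95, 31, 89, 69 → best response W.
Player II against D: payoffs 15, 78, 66, 91 → best response Z.
No profile is a mutual best response for all players.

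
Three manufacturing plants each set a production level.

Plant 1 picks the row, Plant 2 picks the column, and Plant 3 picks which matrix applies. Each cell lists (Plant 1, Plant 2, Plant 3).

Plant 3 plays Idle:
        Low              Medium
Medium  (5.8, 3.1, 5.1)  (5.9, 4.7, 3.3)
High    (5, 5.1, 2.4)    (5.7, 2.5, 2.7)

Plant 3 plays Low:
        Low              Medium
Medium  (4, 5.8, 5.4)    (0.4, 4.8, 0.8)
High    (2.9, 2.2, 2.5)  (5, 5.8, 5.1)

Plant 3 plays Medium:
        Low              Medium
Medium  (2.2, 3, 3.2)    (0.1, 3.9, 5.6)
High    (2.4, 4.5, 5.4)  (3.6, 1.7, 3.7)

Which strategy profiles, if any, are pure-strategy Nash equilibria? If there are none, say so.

Mark each player's best response to every combination of opponents' strategies; a profile where every player is best-responding is a pure Nash equilibrium.
Plant 1 against (Low, Idle): payoffs 5.8, 5 → best response Medium.
Plant 1 against (Low, Low): payoffs 4, 2.9 → best response Medium.
Plant 1 against (Low, Medium): payoffs 2.2, 2.4 → best response High.
Plant 1 against (Medium, Idle): payoffs 5.9, 5.7 → best response Medium.
Plant 1 against (Medium, Low): payoffs 0.4, 5 → best response High.
Plant 1 against (Medium, Medium): payoffs 0.1, 3.6 → best response High.
Plant 2 against (Medium, Idle): payoffs 3.1, 4.7 → best response Medium.
Plant 2 against (Medium, Low): payoffs 5.8, 4.8 → best response Low.
Plant 2 against (Medium, Medium): payoffs 3, 3.9 → best response Medium.
Plant 2 against (High, Idle): payoffs 5.1, 2.5 → best response Low.
Plant 2 against (High, Low): payoffs 2.2, 5.8 → best response Medium.
Plant 2 against (High, Medium): payoffs 4.5, 1.7 → best response Low.
Plant 3 against (Medium, Low): payoffs 5.1, 5.4, 3.2 → best response Low.
Plant 3 against (Medium, Medium): payoffs 3.3, 0.8, 5.6 → best response Medium.
Plant 3 against (High, Low): payoffs 2.4, 2.5, 5.4 → best response Medium.
Plant 3 against (High, Medium): payoffs 2.7, 5.1, 3.7 → best response Low.
Mutual best responses: (Medium, Low, Low); (High, Low, Medium); (High, Medium, Low).

Pure-strategy Nash equilibria: (Medium, Low, Low) and (High, Low, Medium) and (High, Medium, Low)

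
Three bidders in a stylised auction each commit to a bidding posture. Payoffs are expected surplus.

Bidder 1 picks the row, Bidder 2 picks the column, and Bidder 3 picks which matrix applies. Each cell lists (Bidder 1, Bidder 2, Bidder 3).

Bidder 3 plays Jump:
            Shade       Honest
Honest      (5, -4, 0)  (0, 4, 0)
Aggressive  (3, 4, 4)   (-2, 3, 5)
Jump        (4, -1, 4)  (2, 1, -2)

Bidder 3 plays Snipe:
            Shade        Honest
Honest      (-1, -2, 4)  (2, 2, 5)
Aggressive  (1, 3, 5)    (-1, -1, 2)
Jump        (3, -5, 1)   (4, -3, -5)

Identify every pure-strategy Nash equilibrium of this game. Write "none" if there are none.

(Honest, Shade, Jump): Bidder 2 can switch to Honest (-4 → 4). Not NE.
(Honest, Shade, Snipe): Bidder 1 can switch to Aggressive (-1 → 1). Not NE.
(Honest, Honest, Jump): Bidder 1 can switch to Jump (0 → 2). Not NE.
(Honest, Honest, Snipe): Bidder 1 can switch to Jump (2 → 4). Not NE.
(Aggressive, Shade, Jump): Bidder 1 can switch to Honest (3 → 5). Not NE.
(Aggressive, Shade, Snipe): Bidder 1 can switch to Jump (1 → 3). Not NE.
(Aggressive, Honest, Jump): Bidder 1 can switch to Honest (-2 → 0). Not NE.
(Aggressive, Honest, Snipe): Bidder 1 can switch to Honest (-1 → 2). Not NE.
(Jump, Shade, Jump): Bidder 1 can switch to Honest (4 → 5). Not NE.
(Jump, Shade, Snipe): Bidder 2 can switch to Honest (-5 → -3). Not NE.
(Jump, Honest, Jump): Bidder 1 gets 2, best alternative 0; Bidder 2 gets 1, best alternative -1; Bidder 3 gets -2, best alternative -5. No profitable deviation — NE.
(Jump, Honest, Snipe): Bidder 3 can switch to Jump (-5 → -2). Not NE.

Pure NE: (Jump, Honest, Jump)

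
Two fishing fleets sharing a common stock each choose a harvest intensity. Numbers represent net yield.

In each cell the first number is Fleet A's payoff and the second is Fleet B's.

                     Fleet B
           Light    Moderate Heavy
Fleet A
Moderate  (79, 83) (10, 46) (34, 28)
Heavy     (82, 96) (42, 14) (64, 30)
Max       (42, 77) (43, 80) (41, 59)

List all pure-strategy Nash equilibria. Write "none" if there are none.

The pure Nash equilibria are (Heavy, Light), (Max, Moderate).

Fleet A against Light: payoffs 79, 82, 42 → best response Heavy.
Fleet A against Moderate: payoffs 10, 42, 43 → best response Max.
Fleet A against Heavy: payoffs 34, 64, 41 → best response Heavy.
Fleet B against Moderate: payoffs 83, 46, 28 → best response Light.
Fleet B against Heavy: payoffs 96, 14, 30 → best response Light.
Fleet B against Max: payoffs 77, 80, 59 → best response Moderate.
Mutual best responses: (Heavy, Light); (Max, Moderate).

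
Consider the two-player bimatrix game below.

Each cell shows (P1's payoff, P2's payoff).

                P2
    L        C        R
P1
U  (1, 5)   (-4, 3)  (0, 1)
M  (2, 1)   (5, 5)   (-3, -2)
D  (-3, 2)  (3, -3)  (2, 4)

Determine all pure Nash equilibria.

The pure Nash equilibria are (M, C); (D, R).

(U, L): P1 can switch to M (1 → 2). Not NE.
(U, C): P1 can switch to M (-4 → 5). Not NE.
(U, R): P1 can switch to D (0 → 2). Not NE.
(M, L): P2 can switch to C (1 → 5). Not NE.
(M, C): P1 gets 5, best alternative 3; P2 gets 5, best alternative 1. No profitable deviation — NE.
(M, R): P1 can switch to U (-3 → 0). Not NE.
(D, L): P1 can switch to U (-3 → 1). Not NE.
(D, C): P1 can switch to M (3 → 5). Not NE.
(D, R): P1 gets 2, best alternative 0; P2 gets 4, best alternative 2. No profitable deviation — NE.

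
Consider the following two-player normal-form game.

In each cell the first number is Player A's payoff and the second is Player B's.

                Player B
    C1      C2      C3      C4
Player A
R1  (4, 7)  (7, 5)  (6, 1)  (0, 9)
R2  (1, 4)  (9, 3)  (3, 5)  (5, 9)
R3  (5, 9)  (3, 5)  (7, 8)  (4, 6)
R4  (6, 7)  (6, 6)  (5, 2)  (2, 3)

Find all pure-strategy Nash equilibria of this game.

The pure Nash equilibria are (R2, C4), (R4, C1).

For each strategy profile, look for a profitable unilateral deviation.
(R1, C1): Player A can switch to R3 (4 → 5). Not NE.
(R1, C2): Player A can switch to R2 (7 → 9). Not NE.
(R1, C3): Player A can switch to R3 (6 → 7). Not NE.
(R1, C4): Player A can switch to R2 (0 → 5). Not NE.
(R2, C1): Player A can switch to R1 (1 → 4). Not NE.
(R2, C2): Player B can switch to C1 (3 → 4). Not NE.
(R2, C4): Player A gets 5, best alternative 4; Player B gets 9, best alternative 5. No profitable deviation — NE.
(R4, C1): Player A gets 6, best alternative 5; Player B gets 7, best alternative 6. No profitable deviation — NE.
(The remaining 8 profiles each have a profitable deviation by the same check.)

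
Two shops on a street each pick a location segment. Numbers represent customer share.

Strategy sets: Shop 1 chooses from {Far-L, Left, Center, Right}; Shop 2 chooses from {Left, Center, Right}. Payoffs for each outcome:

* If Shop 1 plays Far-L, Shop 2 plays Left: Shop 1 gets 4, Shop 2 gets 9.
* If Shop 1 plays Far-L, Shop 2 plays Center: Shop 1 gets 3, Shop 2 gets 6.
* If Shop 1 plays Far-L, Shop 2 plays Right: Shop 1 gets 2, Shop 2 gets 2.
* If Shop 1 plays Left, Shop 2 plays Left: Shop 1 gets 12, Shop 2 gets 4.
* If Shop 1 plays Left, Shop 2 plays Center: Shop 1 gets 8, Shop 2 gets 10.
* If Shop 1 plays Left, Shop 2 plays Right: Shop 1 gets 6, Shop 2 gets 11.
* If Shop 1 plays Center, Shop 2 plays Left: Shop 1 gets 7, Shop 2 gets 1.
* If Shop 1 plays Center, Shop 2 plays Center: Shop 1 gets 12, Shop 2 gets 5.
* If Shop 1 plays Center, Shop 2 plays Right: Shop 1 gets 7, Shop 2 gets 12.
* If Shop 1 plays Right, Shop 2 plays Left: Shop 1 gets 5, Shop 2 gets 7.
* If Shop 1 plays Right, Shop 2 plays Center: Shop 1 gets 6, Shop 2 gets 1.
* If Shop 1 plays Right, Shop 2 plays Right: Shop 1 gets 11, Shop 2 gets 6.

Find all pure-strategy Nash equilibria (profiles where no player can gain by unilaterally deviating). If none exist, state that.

No pure-strategy Nash equilibrium.

For each strategy profile, look for a profitable unilateral deviation.
(Far-L, Left): Shop 1 can switch to Left (4 → 12). Not NE.
(Far-L, Center): Shop 1 can switch to Left (3 → 8). Not NE.
(Far-L, Right): Shop 1 can switch to Left (2 → 6). Not NE.
(Left, Left): Shop 2 can switch to Center (4 → 10). Not NE.
(Left, Center): Shop 1 can switch to Center (8 → 12). Not NE.
(Left, Right): Shop 1 can switch to Center (6 → 7). Not NE.
(Center, Left): Shop 1 can switch to Left (7 → 12). Not NE.
(Center, Center): Shop 2 can switch to Right (5 → 12). Not NE.
(Center, Right): Shop 1 can switch to Right (7 → 11). Not NE.
(Right, Left): Shop 1 can switch to Left (5 → 12). Not NE.
(The remaining 2 profiles each have a profitable deviation by the same check.)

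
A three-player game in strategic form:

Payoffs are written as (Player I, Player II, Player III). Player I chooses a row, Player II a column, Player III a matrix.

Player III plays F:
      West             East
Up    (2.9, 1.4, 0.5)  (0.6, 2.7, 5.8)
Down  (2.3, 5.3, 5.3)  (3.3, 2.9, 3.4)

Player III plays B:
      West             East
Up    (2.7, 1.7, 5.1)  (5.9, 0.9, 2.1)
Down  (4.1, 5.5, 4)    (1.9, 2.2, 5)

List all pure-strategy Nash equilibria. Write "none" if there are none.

Player I against (West, F): payoffs 2.9, 2.3 → best response Up.
Player I against (West, B): payoffs 2.7, 4.1 → best response Down.
Player I against (East, F): payoffs 0.6, 3.3 → best response Down.
Player I against (East, B): payoffs 5.9, 1.9 → best response Up.
Player II against (Up, F): payoffs 1.4, 2.7 → best response East.
Player II against (Up, B): payoffs 1.7, 0.9 → best response West.
Player II against (Down, F): payoffs 5.3, 2.9 → best response West.
Player II against (Down, B): payoffs 5.5, 2.2 → best response West.
Player III against (Up, West): payoffs 0.5, 5.1 → best response B.
Player III against (Up, East): payoffs 5.8, 2.1 → best response F.
Player III against (Down, West): payoffs 5.3, 4 → best response F.
Player III against (Down, East): payoffs 3.4, 5 → best response B.
No profile is a mutual best response for all players.

none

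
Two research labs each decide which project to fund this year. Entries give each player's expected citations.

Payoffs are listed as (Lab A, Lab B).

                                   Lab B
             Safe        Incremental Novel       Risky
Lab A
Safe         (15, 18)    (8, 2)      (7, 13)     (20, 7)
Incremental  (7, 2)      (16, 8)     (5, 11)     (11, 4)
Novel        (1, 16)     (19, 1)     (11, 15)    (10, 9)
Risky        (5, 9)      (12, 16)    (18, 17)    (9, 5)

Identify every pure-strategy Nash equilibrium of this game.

For each player, find the best response to each opponent profile; mutual best responses are the pure NE.
Lab A against Safe: payoffs 15, 7, 1, 5 → best response Safe.
Lab A against Incremental: payoffs 8, 16, 19, 12 → best response Novel.
Lab A against Novel: payoffs 7, 5, 11, 18 → best response Risky.
Lab A against Risky: payoffs 20, 11, 10, 9 → best response Safe.
Lab B against Safe: payoffs 18, 2, 13, 7 → best response Safe.
Lab B against Incremental: payoffs 2, 8, 11, 4 → best response Novel.
Lab B against Novel: payoffs 16, 1, 15, 9 → best response Safe.
Lab B against Risky: payoffs 9, 16, 17, 5 → best response Novel.
Mutual best responses: (Safe, Safe); (Risky, Novel).

(Safe, Safe), (Risky, Novel)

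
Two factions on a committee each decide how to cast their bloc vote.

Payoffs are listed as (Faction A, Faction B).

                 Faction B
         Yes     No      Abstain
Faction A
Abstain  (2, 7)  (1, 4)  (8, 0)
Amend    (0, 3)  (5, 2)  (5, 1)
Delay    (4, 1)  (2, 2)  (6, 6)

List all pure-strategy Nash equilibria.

This game has no pure Nash equilibrium.

Faction A against Yes: payoffs 2, 0, 4 → best response Delay.
Faction A against No: payoffs 1, 5, 2 → best response Amend.
Faction A against Abstain: payoffs 8, 5, 6 → best response Abstain.
Faction B against Abstain: payoffs 7, 4, 0 → best response Yes.
Faction B against Amend: payoffs 3, 2, 1 → best response Yes.
Faction B against Delay: payoffs 1, 2, 6 → best response Abstain.
No profile is a mutual best response for all players.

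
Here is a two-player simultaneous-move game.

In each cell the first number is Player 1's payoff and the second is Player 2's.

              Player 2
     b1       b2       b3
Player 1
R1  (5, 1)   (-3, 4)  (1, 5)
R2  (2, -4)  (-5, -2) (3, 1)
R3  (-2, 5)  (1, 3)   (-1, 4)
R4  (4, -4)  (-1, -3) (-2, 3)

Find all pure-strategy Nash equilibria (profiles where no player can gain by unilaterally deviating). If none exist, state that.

Pure NE: (R2, b3)

Player 1 against b1: payoffs 5, 2, -2, 4 → best response R1.
Player 1 against b2: payoffs -3, -5, 1, -1 → best response R3.
Player 1 against b3: payoffs 1, 3, -1, -2 → best response R2.
Player 2 against R1: payoffs 1, 4, 5 → best response b3.
Player 2 against R2: payoffs -4, -2, 1 → best response b3.
Player 2 against R3: payoffs 5, 3, 4 → best response b1.
Player 2 against R4: payoffs -4, -3, 3 → best response b3.
Mutual best responses: (R2, b3).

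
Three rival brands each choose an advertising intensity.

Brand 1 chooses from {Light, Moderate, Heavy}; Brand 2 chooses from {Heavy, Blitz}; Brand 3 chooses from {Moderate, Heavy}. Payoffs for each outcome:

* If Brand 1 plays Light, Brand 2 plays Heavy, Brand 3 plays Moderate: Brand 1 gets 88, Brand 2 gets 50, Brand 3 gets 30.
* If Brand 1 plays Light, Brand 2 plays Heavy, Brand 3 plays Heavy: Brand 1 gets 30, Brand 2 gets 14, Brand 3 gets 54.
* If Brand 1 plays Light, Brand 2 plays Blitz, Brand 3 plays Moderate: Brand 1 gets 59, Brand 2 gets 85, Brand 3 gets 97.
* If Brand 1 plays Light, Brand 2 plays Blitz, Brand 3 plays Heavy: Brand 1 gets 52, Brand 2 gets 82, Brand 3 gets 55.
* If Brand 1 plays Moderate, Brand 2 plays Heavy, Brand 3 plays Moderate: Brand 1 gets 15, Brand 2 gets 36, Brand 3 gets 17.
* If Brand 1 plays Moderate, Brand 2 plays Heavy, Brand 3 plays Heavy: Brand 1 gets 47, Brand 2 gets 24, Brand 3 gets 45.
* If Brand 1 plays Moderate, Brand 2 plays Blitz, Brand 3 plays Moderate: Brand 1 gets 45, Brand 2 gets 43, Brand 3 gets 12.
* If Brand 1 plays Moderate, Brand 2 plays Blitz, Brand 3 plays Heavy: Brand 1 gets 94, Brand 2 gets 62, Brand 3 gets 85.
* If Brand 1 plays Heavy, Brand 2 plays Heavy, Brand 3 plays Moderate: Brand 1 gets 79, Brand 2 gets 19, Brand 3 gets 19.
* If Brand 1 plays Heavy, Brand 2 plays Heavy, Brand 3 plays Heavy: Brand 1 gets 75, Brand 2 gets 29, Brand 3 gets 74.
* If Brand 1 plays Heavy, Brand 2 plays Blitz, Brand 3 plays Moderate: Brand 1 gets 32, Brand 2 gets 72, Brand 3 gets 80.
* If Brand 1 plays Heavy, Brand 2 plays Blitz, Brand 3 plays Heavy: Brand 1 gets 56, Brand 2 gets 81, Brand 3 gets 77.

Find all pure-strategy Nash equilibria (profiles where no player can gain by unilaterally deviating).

Pure-strategy Nash equilibria: (Light, Blitz, Moderate) and (Moderate, Blitz, Heavy)

Brand 1 against (Heavy, Moderate): payoffs 88, 15, 79 → best response Light.
Brand 1 against (Heavy, Heavy): payoffs 30, 47, 75 → best response Heavy.
Brand 1 against (Blitz, Moderate): payoffs 59, 45, 32 → best response Light.
Brand 1 against (Blitz, Heavy): payoffs 52, 94, 56 → best response Moderate.
Brand 2 against (Light, Moderate): payoffs 50, 85 → best response Blitz.
Brand 2 against (Light, Heavy): payoffs 14, 82 → best response Blitz.
Brand 2 against (Moderate, Moderate): payoffs 36, 43 → best response Blitz.
Brand 2 against (Moderate, Heavy): payoffs 24, 62 → best response Blitz.
Brand 2 against (Heavy, Moderate): payoffs 19, 72 → best response Blitz.
Brand 2 against (Heavy, Heavy): payoffs 29, 81 → best response Blitz.
Brand 3 against (Light, Heavy): payoffs 30, 54 → best response Heavy.
Brand 3 against (Light, Blitz): payoffs 97, 55 → best response Moderate.
Brand 3 against (Moderate, Heavy): payoffs 17, 45 → best response Heavy.
Brand 3 against (Moderate, Blitz): payoffs 12, 85 → best response Heavy.
Brand 3 against (Heavy, Heavy): payoffs 19, 74 → best response Heavy.
Brand 3 against (Heavy, Blitz): payoffs 80, 77 → best response Moderate.
Mutual best responses: (Light, Blitz, Moderate); (Moderate, Blitz, Heavy).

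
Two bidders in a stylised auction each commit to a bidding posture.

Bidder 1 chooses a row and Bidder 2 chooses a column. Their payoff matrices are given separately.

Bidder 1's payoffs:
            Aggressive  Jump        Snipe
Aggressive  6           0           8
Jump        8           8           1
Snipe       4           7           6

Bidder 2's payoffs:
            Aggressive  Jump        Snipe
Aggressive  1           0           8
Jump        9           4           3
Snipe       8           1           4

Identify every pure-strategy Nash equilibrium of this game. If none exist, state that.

Pure-strategy Nash equilibria: (Aggressive, Snipe), (Jump, Aggressive)

(Aggressive, Aggressive): Bidder 1 can switch to Jump (6 → 8). Not NE.
(Aggressive, Jump): Bidder 1 can switch to Jump (0 → 8). Not NE.
(Aggressive, Snipe): Bidder 1 gets 8, best alternative 6; Bidder 2 gets 8, best alternative 1. No profitable deviation — NE.
(Jump, Aggressive): Bidder 1 gets 8, best alternative 6; Bidder 2 gets 9, best alternative 4. No profitable deviation — NE.
(Jump, Jump): Bidder 2 can switch to Aggressive (4 → 9). Not NE.
(Jump, Snipe): Bidder 1 can switch to Aggressive (1 → 8). Not NE.
(Snipe, Aggressive): Bidder 1 can switch to Aggressive (4 → 6). Not NE.
(Snipe, Jump): Bidder 1 can switch to Jump (7 → 8). Not NE.
(Snipe, Snipe): Bidder 1 can switch to Aggressive (6 → 8). Not NE.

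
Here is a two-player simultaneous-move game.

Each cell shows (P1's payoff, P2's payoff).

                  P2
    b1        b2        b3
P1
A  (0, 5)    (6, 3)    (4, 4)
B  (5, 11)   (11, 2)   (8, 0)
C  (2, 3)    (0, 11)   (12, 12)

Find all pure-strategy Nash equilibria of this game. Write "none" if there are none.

Pure-strategy Nash equilibria: (B, b1) and (C, b3)

(A, b1): P1 can switch to B (0 → 5). Not NE.
(A, b2): P1 can switch to B (6 → 11). Not NE.
(A, b3): P1 can switch to B (4 → 8). Not NE.
(B, b1): P1 gets 5, best alternative 2; P2 gets 11, best alternative 2. No profitable deviation — NE.
(B, b2): P2 can switch to b1 (2 → 11). Not NE.
(B, b3): P1 can switch to C (8 → 12). Not NE.
(C, b1): P1 can switch to B (2 → 5). Not NE.
(C, b2): P1 can switch to A (0 → 6). Not NE.
(C, b3): P1 gets 12, best alternative 8; P2 gets 12, best alternative 11. No profitable deviation — NE.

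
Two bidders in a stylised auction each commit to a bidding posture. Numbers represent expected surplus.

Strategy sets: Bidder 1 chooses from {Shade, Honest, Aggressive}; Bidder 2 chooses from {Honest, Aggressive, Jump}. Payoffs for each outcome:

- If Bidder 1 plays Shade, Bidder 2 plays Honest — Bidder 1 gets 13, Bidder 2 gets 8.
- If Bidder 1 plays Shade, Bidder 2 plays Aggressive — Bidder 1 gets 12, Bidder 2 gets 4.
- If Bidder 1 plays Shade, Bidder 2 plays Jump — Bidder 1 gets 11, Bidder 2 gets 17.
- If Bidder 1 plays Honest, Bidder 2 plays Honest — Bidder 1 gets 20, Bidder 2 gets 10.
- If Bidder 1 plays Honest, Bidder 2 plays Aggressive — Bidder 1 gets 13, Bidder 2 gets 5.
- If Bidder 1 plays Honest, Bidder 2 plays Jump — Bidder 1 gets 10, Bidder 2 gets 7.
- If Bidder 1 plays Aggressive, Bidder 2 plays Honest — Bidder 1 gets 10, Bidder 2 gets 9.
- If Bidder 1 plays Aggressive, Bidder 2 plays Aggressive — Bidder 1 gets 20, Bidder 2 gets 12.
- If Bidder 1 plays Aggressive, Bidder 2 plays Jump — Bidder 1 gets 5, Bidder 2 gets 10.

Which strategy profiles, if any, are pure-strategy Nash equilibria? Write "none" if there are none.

Pure-strategy Nash equilibria: (Shade, Jump) and (Honest, Honest) and (Aggressive, Aggressive)

Mark each player's best response to every combination of opponents' strategies; a profile where every player is best-responding is a pure Nash equilibrium.
Bidder 1 against Honest: payoffs 13, 20, 10 → best response Honest.
Bidder 1 against Aggressive: payoffs 12, 13, 20 → best response Aggressive.
Bidder 1 against Jump: payoffs 11, 10, 5 → best response Shade.
Bidder 2 against Shade: payoffs 8, 4, 17 → best response Jump.
Bidder 2 against Honest: payoffs 10, 5, 7 → best response Honest.
Bidder 2 against Aggressive: payoffs 9, 12, 10 → best response Aggressive.
Mutual best responses: (Shade, Jump); (Honest, Honest); (Aggressive, Aggressive).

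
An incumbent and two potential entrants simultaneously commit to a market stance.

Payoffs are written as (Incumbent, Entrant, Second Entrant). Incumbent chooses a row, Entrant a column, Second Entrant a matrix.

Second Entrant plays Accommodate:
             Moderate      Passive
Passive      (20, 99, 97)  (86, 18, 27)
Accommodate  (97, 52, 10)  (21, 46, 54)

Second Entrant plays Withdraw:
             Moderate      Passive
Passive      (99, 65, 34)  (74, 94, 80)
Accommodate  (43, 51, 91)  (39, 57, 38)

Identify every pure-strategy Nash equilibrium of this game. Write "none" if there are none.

Pure NE: (Passive, Passive, Withdraw)

(Passive, Moderate, Accommodate): Incumbent can switch to Accommodate (20 → 97). Not NE.
(Passive, Moderate, Withdraw): Entrant can switch to Passive (65 → 94). Not NE.
(Passive, Passive, Accommodate): Entrant can switch to Moderate (18 → 99). Not NE.
(Passive, Passive, Withdraw): Incumbent gets 74, best alternative 39; Entrant gets 94, best alternative 65; Second Entrant gets 80, best alternative 27. No profitable deviation — NE.
(Accommodate, Moderate, Accommodate): Second Entrant can switch to Withdraw (10 → 91). Not NE.
(Accommodate, Moderate, Withdraw): Incumbent can switch to Passive (43 → 99). Not NE.
(Accommodate, Passive, Accommodate): Incumbent can switch to Passive (21 → 86). Not NE.
(The remaining 1 profile has a profitable deviation by the same check.)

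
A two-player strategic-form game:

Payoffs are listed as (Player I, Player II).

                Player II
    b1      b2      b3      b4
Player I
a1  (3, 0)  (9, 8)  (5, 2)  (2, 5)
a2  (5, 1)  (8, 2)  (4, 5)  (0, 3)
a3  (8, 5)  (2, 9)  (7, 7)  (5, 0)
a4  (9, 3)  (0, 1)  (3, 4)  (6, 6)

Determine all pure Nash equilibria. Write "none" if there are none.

Pure-strategy Nash equilibria: (a1, b2), (a4, b4)

(a1, b1): Player I can switch to a2 (3 → 5). Not NE.
(a1, b2): Player I gets 9, best alternative 8; Player II gets 8, best alternative 5. No profitable deviation — NE.
(a1, b3): Player I can switch to a3 (5 → 7). Not NE.
(a1, b4): Player I can switch to a3 (2 → 5). Not NE.
(a2, b1): Player I can switch to a3 (5 → 8). Not NE.
(a2, b2): Player I can switch to a1 (8 → 9). Not NE.
(a2, b3): Player I can switch to a1 (4 → 5). Not NE.
(a2, b4): Player I can switch to a1 (0 → 2). Not NE.
(a3, b1): Player I can switch to a4 (8 → 9). Not NE.
(a3, b2): Player I can switch to a1 (2 → 9). Not NE.
(a3, b3): Player II can switch to b2 (7 → 9). Not NE.
(a3, b4): Player I can switch to a4 (5 → 6). Not NE.
(a4, b1): Player II can switch to b3 (3 → 4). Not NE.
(a4, b4): Player I gets 6, best alternative 5; Player II gets 6, best alternative 4. No profitable deviation — NE.
(The remaining 2 profiles each have a profitable deviation by the same check.)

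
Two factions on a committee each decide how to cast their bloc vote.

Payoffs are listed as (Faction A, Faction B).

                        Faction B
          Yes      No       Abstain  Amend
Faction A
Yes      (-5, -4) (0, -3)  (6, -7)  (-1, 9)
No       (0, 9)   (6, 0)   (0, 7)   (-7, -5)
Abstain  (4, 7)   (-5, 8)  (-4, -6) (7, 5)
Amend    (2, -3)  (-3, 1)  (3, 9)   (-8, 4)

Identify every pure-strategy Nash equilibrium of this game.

none

For each strategy profile, look for a profitable unilateral deviation.
(Yes, Yes): Faction A can switch to No (-5 → 0). Not NE.
(Yes, No): Faction A can switch to No (0 → 6). Not NE.
(Yes, Abstain): Faction B can switch to Yes (-7 → -4). Not NE.
(Yes, Amend): Faction A can switch to Abstain (-1 → 7). Not NE.
(No, Yes): Faction A can switch to Abstain (0 → 4). Not NE.
(No, No): Faction B can switch to Yes (0 → 9). Not NE.
(No, Abstain): Faction A can switch to Yes (0 → 6). Not NE.
(No, Amend): Faction A can switch to Yes (-7 → -1). Not NE.
(The remaining 8 profiles each have a profitable deviation by the same check.)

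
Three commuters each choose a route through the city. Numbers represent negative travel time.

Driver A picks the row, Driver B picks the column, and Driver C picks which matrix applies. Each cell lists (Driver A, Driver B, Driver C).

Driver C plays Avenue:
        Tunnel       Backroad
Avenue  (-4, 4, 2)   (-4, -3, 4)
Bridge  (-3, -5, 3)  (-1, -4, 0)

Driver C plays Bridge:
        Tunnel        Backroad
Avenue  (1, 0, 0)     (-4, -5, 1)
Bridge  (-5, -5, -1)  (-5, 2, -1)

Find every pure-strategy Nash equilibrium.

For each strategy profile, look for a profitable unilateral deviation.
(Avenue, Tunnel, Avenue): Driver A can switch to Bridge (-4 → -3). Not NE.
(Avenue, Tunnel, Bridge): Driver C can switch to Avenue (0 → 2). Not NE.
(Avenue, Backroad, Avenue): Driver A can switch to Bridge (-4 → -1). Not NE.
(Avenue, Backroad, Bridge): Driver B can switch to Tunnel (-5 → 0). Not NE.
(Bridge, Tunnel, Avenue): Driver B can switch to Backroad (-5 → -4). Not NE.
(Bridge, Tunnel, Bridge): Driver A can switch to Avenue (-5 → 1). Not NE.
(Bridge, Backroad, Avenue): Driver A gets -1, best alternative -4; Driver B gets -4, best alternative -5; Driver C gets 0, best alternative -1. No profitable deviation — NE.
(Bridge, Backroad, Bridge): Driver A can switch to Avenue (-5 → -4). Not NE.

(Bridge, Backroad, Avenue)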